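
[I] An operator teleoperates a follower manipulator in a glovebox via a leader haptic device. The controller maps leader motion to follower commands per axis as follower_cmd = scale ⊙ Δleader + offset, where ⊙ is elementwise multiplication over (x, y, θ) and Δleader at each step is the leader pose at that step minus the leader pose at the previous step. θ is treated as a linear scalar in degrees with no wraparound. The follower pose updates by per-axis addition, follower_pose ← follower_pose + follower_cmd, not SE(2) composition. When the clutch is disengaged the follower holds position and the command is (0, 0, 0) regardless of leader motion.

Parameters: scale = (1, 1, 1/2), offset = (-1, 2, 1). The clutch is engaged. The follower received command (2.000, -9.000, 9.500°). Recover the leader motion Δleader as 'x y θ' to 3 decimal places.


axis x: (2.000 − -1) / (1) = 3.000
axis y: (-9.000 − 2) / (1) = -11.000
axis θ: (9.500 − 1) / (1/2) = 17.000

3.000 -11.000 17.000


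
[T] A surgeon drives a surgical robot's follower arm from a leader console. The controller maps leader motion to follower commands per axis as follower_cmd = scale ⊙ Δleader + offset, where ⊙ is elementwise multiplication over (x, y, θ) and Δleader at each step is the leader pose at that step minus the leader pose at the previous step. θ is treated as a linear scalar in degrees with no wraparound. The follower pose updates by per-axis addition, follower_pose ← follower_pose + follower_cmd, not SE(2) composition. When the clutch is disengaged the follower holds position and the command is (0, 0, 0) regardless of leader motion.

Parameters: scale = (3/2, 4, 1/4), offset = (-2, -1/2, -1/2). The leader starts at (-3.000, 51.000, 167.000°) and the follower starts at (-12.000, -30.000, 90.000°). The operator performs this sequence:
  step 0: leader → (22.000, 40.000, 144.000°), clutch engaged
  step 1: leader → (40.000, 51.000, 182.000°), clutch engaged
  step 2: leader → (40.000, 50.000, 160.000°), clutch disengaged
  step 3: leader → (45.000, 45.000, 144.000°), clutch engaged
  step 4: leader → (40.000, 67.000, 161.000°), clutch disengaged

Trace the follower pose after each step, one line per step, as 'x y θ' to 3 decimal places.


step 0: Δleader=(25.000, -11.000, -23.000°), engaged; cmd=(35.500, -44.500, -6.250°) → follower=(23.500, -74.500, 83.750°)
step 1: Δleader=(18.000, 11.000, 38.000°), engaged; cmd=(25.000, 43.500, 9.000°) → follower=(48.500, -31.000, 92.750°)
step 2: Δleader=(0.000, -1.000, -22.000°), disengaged; cmd=(0,0,0) → follower holds at (48.500, -31.000, 92.750°)
step 3: Δleader=(5.000, -5.000, -16.000°), engaged; cmd=(5.500, -20.500, -4.500°) → follower=(54.000, -51.500, 88.250°)
step 4: Δleader=(-5.000, 22.000, 17.000°), disengaged; cmd=(0,0,0) → follower holds at (54.000, -51.500, 88.250°)

23.500 -74.500 83.750
48.500 -31.000 92.750
48.500 -31.000 92.750
54.000 -51.500 88.250
54.000 -51.500 88.250


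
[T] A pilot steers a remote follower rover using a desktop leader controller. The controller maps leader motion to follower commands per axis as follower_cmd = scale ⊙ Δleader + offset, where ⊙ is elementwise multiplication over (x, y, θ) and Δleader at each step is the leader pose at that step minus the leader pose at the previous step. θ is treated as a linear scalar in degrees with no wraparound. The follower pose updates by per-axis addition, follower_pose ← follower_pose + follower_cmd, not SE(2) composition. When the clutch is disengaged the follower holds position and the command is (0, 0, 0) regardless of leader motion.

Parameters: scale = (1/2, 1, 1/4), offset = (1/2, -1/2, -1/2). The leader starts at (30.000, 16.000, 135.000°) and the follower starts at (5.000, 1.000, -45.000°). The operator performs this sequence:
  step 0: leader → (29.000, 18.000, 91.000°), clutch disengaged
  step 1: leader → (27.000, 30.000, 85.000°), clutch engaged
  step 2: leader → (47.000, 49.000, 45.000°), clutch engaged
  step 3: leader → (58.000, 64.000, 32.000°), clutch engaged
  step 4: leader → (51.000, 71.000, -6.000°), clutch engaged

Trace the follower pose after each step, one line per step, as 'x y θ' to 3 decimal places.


step 0: Δleader=(-1.000, 2.000, -44.000°), disengaged; cmd=(0,0,0) → follower holds at (5.000, 1.000, -45.000°)
step 1: Δleader=(-2.000, 12.000, -6.000°), engaged; cmd=(-0.500, 11.500, -2.000°) → follower=(4.500, 12.500, -47.000°)
step 2: Δleader=(20.000, 19.000, -40.000°), engaged; cmd=(10.500, 18.500, -10.500°) → follower=(15.000, 31.000, -57.500°)
step 3: Δleader=(11.000, 15.000, -13.000°), engaged; cmd=(6.000, 14.500, -3.750°) → follower=(21.000, 45.500, -61.250°)
step 4: Δleader=(-7.000, 7.000, -38.000°), engaged; cmd=(-3.000, 6.500, -10.000°) → follower=(18.000, 52.000, -71.250°)

5.000 1.000 -45.000
4.500 12.500 -47.000
15.000 31.000 -57.500
21.000 45.500 -61.250
18.000 52.000 -71.250


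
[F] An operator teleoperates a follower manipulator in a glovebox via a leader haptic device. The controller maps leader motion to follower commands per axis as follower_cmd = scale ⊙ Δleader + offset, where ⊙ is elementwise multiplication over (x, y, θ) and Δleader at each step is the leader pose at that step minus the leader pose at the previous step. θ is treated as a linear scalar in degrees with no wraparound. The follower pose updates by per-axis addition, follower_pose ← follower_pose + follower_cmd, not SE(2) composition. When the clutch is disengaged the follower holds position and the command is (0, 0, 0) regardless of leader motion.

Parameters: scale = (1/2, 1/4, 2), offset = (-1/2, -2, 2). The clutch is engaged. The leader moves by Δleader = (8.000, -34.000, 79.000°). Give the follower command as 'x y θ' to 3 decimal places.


3.500 -10.500 160.000

axis x: 1/2·8.000 + -1/2 = 3.500
axis y: 1/4·-34.000 + -2 = -10.500
axis θ: 2·79.000 + 2 = 160.000


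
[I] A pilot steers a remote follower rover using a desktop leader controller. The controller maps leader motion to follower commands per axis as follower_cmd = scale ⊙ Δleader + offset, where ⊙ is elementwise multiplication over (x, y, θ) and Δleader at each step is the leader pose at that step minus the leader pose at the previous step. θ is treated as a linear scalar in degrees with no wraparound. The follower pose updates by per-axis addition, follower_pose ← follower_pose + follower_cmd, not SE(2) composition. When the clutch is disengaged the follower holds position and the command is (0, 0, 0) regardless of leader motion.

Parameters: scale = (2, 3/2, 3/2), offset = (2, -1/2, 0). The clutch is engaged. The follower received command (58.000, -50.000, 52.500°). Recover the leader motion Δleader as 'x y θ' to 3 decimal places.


axis x: (58.000 − 2) / (2) = 28.000
axis y: (-50.000 − -1/2) / (3/2) = -33.000
axis θ: (52.500 − 0) / (3/2) = 35.000

28.000 -33.000 35.000


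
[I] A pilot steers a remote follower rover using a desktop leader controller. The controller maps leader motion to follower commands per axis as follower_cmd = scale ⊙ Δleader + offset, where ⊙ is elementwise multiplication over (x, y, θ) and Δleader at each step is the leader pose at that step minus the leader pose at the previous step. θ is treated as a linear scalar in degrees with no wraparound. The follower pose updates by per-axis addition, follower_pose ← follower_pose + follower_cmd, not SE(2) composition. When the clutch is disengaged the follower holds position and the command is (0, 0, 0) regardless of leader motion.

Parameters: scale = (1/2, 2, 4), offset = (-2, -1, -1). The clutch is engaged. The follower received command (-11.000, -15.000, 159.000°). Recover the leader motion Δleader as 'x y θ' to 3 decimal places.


-18.000 -7.000 40.000

axis x: (-11.000 − -2) / (1/2) = -18.000
axis y: (-15.000 − -1) / (2) = -7.000
axis θ: (159.000 − -1) / (4) = 40.000


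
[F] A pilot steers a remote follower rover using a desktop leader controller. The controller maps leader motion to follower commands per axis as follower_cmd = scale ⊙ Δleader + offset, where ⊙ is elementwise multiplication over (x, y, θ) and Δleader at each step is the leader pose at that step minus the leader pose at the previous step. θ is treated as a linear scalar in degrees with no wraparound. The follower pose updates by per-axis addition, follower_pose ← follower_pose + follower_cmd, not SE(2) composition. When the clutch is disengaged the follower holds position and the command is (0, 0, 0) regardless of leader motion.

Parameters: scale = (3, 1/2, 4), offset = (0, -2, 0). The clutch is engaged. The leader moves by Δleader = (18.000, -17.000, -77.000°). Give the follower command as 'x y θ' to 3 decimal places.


54.000 -10.500 -308.000

axis x: 3·18.000 + 0 = 54.000
axis y: 1/2·-17.000 + -2 = -10.500
axis θ: 4·-77.000 + 0 = -308.000


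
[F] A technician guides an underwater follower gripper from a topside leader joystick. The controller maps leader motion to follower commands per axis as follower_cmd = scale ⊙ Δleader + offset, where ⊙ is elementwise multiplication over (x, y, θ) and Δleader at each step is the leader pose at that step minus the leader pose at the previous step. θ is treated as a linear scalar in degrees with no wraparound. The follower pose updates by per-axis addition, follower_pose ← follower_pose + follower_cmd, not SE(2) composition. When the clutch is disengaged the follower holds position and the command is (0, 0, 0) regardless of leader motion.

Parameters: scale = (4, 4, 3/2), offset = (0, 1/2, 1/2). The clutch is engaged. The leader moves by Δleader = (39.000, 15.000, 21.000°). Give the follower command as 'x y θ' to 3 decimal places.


axis x: 4·39.000 + 0 = 156.000
axis y: 4·15.000 + 1/2 = 60.500
axis θ: 3/2·21.000 + 1/2 = 32.000

156.000 60.500 32.000


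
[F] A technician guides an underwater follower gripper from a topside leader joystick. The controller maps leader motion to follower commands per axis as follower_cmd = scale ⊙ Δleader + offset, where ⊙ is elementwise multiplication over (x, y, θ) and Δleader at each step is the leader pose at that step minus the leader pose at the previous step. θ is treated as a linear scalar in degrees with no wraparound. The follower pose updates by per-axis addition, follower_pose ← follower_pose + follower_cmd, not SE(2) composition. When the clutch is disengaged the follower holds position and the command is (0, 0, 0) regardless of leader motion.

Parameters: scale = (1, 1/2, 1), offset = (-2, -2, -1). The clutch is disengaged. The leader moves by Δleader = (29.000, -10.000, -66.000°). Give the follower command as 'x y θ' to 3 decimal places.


clutch disengaged → follower holds; cmd = (0, 0, 0)

0.000 0.000 0.000


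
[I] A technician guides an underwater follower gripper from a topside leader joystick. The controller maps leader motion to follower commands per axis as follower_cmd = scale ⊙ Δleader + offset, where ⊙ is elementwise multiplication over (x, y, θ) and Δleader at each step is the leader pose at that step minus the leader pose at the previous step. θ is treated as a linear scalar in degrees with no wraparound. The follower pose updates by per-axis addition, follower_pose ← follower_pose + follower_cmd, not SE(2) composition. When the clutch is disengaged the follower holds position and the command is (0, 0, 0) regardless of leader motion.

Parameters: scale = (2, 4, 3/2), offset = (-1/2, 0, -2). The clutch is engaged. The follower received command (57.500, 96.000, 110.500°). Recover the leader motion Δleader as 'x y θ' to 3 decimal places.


axis x: (57.500 − -1/2) / (2) = 29.000
axis y: (96.000 − 0) / (4) = 24.000
axis θ: (110.500 − -2) / (3/2) = 75.000

29.000 24.000 75.000


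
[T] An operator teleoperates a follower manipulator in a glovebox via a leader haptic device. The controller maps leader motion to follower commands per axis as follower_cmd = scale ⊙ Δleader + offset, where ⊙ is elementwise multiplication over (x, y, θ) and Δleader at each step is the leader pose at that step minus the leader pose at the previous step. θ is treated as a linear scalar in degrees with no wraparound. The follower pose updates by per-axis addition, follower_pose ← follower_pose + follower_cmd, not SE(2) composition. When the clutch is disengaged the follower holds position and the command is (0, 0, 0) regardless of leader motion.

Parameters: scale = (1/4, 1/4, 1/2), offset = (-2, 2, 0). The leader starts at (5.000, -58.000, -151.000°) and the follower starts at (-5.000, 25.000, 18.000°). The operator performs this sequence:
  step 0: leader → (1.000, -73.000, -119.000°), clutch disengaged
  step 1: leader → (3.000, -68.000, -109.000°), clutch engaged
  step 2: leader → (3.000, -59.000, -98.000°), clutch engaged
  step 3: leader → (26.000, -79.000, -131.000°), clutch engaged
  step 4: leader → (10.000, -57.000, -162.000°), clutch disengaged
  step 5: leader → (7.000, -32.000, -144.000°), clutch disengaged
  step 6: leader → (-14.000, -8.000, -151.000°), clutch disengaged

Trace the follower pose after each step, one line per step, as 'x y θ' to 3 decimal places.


-5.000 25.000 18.000
-6.500 28.250 23.000
-8.500 32.500 28.500
-4.750 29.500 12.000
-4.750 29.500 12.000
-4.750 29.500 12.000
-4.750 29.500 12.000

step 0: Δleader=(-4.000, -15.000, 32.000°), disengaged; cmd=(0,0,0) → follower holds at (-5.000, 25.000, 18.000°)
step 1: Δleader=(2.000, 5.000, 10.000°), engaged; cmd=(-1.500, 3.250, 5.000°) → follower=(-6.500, 28.250, 23.000°)
step 2: Δleader=(0.000, 9.000, 11.000°), engaged; cmd=(-2.000, 4.250, 5.500°) → follower=(-8.500, 32.500, 28.500°)
step 3: Δleader=(23.000, -20.000, -33.000°), engaged; cmd=(3.750, -3.000, -16.500°) → follower=(-4.750, 29.500, 12.000°)
step 4: Δleader=(-16.000, 22.000, -31.000°), disengaged; cmd=(0,0,0) → follower holds at (-4.750, 29.500, 12.000°)
step 5: Δleader=(-3.000, 25.000, 18.000°), disengaged; cmd=(0,0,0) → follower holds at (-4.750, 29.500, 12.000°)
step 6: Δleader=(-21.000, 24.000, -7.000°), disengaged; cmd=(0,0,0) → follower holds at (-4.750, 29.500, 12.000°)


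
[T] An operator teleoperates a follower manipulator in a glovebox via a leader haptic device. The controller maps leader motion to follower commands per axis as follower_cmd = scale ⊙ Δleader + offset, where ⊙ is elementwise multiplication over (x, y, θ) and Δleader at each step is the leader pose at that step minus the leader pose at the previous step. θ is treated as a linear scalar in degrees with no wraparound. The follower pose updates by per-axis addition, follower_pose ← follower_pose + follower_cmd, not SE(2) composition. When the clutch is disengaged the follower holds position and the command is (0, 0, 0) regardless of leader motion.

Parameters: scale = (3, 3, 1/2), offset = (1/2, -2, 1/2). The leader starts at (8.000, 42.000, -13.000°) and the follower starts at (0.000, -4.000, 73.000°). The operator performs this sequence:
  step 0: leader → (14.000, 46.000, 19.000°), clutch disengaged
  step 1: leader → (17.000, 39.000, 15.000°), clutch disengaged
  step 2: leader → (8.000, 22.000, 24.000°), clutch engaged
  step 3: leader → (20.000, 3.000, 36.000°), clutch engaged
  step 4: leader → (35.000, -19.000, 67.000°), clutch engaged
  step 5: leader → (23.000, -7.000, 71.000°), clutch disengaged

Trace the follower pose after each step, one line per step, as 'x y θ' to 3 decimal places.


0.000 -4.000 73.000
0.000 -4.000 73.000
-26.500 -57.000 78.000
10.000 -116.000 84.500
55.500 -184.000 100.500
55.500 -184.000 100.500

step 0: Δleader=(6.000, 4.000, 32.000°), disengaged; cmd=(0,0,0) → follower holds at (0.000, -4.000, 73.000°)
step 1: Δleader=(3.000, -7.000, -4.000°), disengaged; cmd=(0,0,0) → follower holds at (0.000, -4.000, 73.000°)
step 2: Δleader=(-9.000, -17.000, 9.000°), engaged; cmd=(-26.500, -53.000, 5.000°) → follower=(-26.500, -57.000, 78.000°)
step 3: Δleader=(12.000, -19.000, 12.000°), engaged; cmd=(36.500, -59.000, 6.500°) → follower=(10.000, -116.000, 84.500°)
step 4: Δleader=(15.000, -22.000, 31.000°), engaged; cmd=(45.500, -68.000, 16.000°) → follower=(55.500, -184.000, 100.500°)
step 5: Δleader=(-12.000, 12.000, 4.000°), disengaged; cmd=(0,0,0) → follower holds at (55.500, -184.000, 100.500°)


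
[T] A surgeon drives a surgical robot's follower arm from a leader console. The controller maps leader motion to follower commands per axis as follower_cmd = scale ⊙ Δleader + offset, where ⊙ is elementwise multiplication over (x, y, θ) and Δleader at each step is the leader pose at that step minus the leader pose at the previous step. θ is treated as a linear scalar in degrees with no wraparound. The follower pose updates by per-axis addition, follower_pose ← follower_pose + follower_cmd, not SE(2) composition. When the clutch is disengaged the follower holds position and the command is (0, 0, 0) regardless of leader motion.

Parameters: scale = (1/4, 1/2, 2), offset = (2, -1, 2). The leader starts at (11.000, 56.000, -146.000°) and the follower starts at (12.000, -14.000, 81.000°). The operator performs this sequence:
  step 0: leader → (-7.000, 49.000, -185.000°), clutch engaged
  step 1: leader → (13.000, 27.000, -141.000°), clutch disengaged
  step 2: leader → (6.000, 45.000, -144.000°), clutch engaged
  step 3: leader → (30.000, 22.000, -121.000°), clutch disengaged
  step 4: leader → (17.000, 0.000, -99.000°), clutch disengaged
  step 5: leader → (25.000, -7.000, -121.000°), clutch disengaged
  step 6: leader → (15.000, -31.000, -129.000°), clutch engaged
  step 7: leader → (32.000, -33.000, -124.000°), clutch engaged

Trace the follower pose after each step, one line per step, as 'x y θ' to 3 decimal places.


9.500 -18.500 5.000
9.500 -18.500 5.000
9.750 -10.500 1.000
9.750 -10.500 1.000
9.750 -10.500 1.000
9.750 -10.500 1.000
9.250 -23.500 -13.000
15.500 -25.500 -1.000

step 0: Δleader=(-18.000, -7.000, -39.000°), engaged; cmd=(-2.500, -4.500, -76.000°) → follower=(9.500, -18.500, 5.000°)
step 1: Δleader=(20.000, -22.000, 44.000°), disengaged; cmd=(0,0,0) → follower holds at (9.500, -18.500, 5.000°)
step 2: Δleader=(-7.000, 18.000, -3.000°), engaged; cmd=(0.250, 8.000, -4.000°) → follower=(9.750, -10.500, 1.000°)
step 3: Δleader=(24.000, -23.000, 23.000°), disengaged; cmd=(0,0,0) → follower holds at (9.750, -10.500, 1.000°)
step 4: Δleader=(-13.000, -22.000, 22.000°), disengaged; cmd=(0,0,0) → follower holds at (9.750, -10.500, 1.000°)
step 5: Δleader=(8.000, -7.000, -22.000°), disengaged; cmd=(0,0,0) → follower holds at (9.750, -10.500, 1.000°)
step 6: Δleader=(-10.000, -24.000, -8.000°), engaged; cmd=(-0.500, -13.000, -14.000°) → follower=(9.250, -23.500, -13.000°)
step 7: Δleader=(17.000, -2.000, 5.000°), engaged; cmd=(6.250, -2.000, 12.000°) → follower=(15.500, -25.500, -1.000°)


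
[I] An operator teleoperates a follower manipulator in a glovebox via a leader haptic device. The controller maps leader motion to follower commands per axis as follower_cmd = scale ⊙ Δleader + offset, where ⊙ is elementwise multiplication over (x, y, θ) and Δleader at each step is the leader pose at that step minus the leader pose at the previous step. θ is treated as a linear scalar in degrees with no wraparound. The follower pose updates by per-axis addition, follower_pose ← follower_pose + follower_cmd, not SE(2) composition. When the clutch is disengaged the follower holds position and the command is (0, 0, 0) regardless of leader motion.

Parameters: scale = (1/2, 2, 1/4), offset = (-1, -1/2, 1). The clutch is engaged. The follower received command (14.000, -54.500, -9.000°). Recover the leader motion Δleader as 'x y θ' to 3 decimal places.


30.000 -27.000 -40.000

axis x: (14.000 − -1) / (1/2) = 30.000
axis y: (-54.500 − -1/2) / (2) = -27.000
axis θ: (-9.000 − 1) / (1/4) = -40.000


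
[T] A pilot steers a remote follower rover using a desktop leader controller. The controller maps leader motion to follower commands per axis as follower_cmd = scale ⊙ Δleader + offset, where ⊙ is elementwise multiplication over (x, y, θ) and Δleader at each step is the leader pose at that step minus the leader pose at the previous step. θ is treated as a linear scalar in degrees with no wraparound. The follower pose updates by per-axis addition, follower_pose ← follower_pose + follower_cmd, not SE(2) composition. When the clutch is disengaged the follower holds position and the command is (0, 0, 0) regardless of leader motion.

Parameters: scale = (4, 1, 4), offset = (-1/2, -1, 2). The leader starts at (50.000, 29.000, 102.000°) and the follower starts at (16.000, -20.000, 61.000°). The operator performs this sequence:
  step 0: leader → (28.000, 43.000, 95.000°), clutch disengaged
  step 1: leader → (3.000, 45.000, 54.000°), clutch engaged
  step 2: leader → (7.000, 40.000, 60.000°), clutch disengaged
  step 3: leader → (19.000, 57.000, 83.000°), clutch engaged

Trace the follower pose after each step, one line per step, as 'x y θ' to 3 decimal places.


step 0: Δleader=(-22.000, 14.000, -7.000°), disengaged; cmd=(0,0,0) → follower holds at (16.000, -20.000, 61.000°)
step 1: Δleader=(-25.000, 2.000, -41.000°), engaged; cmd=(-100.500, 1.000, -162.000°) → follower=(-84.500, -19.000, -101.000°)
step 2: Δleader=(4.000, -5.000, 6.000°), disengaged; cmd=(0,0,0) → follower holds at (-84.500, -19.000, -101.000°)
step 3: Δleader=(12.000, 17.000, 23.000°), engaged; cmd=(47.500, 16.000, 94.000°) → follower=(-37.000, -3.000, -7.000°)

16.000 -20.000 61.000
-84.500 -19.000 -101.000
-84.500 -19.000 -101.000
-37.000 -3.000 -7.000


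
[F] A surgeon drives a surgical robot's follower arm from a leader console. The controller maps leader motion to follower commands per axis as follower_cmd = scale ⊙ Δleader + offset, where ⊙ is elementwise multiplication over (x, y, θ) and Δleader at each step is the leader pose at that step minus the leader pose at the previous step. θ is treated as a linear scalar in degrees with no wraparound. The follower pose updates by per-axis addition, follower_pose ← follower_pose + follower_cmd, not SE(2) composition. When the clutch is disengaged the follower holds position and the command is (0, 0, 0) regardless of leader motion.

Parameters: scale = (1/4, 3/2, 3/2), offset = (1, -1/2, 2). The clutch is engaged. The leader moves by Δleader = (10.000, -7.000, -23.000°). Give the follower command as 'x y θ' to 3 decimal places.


3.500 -11.000 -32.500

axis x: 1/4·10.000 + 1 = 3.500
axis y: 3/2·-7.000 + -1/2 = -11.000
axis θ: 3/2·-23.000 + 2 = -32.500


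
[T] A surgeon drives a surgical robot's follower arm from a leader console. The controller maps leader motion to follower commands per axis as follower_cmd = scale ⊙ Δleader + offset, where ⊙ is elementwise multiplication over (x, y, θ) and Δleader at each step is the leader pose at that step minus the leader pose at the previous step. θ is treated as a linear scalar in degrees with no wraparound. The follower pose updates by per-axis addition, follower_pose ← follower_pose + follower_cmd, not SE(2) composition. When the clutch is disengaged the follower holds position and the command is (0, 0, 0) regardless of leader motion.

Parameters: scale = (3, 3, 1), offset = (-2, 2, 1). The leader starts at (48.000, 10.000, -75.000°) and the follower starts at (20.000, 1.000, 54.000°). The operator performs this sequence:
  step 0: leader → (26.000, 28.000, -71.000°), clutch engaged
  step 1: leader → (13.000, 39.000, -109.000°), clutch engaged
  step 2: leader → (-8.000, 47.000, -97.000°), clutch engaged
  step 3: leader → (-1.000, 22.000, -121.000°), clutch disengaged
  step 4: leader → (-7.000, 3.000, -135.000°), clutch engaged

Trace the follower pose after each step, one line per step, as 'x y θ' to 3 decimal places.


-48.000 57.000 59.000
-89.000 92.000 22.000
-154.000 118.000 35.000
-154.000 118.000 35.000
-174.000 63.000 22.000

step 0: Δleader=(-22.000, 18.000, 4.000°), engaged; cmd=(-68.000, 56.000, 5.000°) → follower=(-48.000, 57.000, 59.000°)
step 1: Δleader=(-13.000, 11.000, -38.000°), engaged; cmd=(-41.000, 35.000, -37.000°) → follower=(-89.000, 92.000, 22.000°)
step 2: Δleader=(-21.000, 8.000, 12.000°), engaged; cmd=(-65.000, 26.000, 13.000°) → follower=(-154.000, 118.000, 35.000°)
step 3: Δleader=(7.000, -25.000, -24.000°), disengaged; cmd=(0,0,0) → follower holds at (-154.000, 118.000, 35.000°)
step 4: Δleader=(-6.000, -19.000, -14.000°), engaged; cmd=(-20.000, -55.000, -13.000°) → follower=(-174.000, 63.000, 22.000°)


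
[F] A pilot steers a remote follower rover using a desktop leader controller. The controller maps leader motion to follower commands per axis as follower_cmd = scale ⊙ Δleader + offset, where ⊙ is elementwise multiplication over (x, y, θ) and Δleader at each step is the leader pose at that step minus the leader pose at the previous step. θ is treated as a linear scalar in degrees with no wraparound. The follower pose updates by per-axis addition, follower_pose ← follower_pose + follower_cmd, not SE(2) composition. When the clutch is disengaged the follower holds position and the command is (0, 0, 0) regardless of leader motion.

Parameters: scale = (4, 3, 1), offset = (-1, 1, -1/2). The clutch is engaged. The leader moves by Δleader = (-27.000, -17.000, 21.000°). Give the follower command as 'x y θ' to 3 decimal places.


axis x: 4·-27.000 + -1 = -109.000
axis y: 3·-17.000 + 1 = -50.000
axis θ: 1·21.000 + -1/2 = 20.500

-109.000 -50.000 20.500


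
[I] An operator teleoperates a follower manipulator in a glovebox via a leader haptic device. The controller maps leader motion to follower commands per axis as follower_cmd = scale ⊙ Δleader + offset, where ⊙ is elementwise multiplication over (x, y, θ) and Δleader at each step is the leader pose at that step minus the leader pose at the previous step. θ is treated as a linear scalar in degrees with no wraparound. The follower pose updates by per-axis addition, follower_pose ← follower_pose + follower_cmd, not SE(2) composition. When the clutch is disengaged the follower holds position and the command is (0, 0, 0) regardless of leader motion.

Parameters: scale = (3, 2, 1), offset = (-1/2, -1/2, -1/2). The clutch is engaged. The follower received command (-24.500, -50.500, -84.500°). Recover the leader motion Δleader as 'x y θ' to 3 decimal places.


-8.000 -25.000 -84.000

axis x: (-24.500 − -1/2) / (3) = -8.000
axis y: (-50.500 − -1/2) / (2) = -25.000
axis θ: (-84.500 − -1/2) / (1) = -84.000


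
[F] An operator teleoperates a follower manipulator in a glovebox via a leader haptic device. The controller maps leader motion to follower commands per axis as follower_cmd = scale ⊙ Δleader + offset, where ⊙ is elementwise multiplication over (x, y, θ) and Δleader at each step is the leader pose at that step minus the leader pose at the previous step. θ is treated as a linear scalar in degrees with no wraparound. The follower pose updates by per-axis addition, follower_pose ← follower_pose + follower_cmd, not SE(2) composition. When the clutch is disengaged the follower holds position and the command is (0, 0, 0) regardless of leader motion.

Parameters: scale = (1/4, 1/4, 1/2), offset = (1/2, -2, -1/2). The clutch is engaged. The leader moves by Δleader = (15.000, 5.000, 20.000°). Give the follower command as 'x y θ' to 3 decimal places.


4.250 -0.750 9.500

axis x: 1/4·15.000 + 1/2 = 4.250
axis y: 1/4·5.000 + -2 = -0.750
axis θ: 1/2·20.000 + -1/2 = 9.500


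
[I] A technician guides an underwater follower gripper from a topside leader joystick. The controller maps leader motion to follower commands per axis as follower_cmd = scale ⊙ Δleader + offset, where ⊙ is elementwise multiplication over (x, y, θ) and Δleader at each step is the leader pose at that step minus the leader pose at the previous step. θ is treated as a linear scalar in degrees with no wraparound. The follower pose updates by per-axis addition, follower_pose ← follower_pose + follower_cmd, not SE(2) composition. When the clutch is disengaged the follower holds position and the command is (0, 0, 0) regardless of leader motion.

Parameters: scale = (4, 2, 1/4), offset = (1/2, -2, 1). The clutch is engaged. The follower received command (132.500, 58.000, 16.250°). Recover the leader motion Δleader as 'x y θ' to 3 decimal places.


axis x: (132.500 − 1/2) / (4) = 33.000
axis y: (58.000 − -2) / (2) = 30.000
axis θ: (16.250 − 1) / (1/4) = 61.000

33.000 30.000 61.000


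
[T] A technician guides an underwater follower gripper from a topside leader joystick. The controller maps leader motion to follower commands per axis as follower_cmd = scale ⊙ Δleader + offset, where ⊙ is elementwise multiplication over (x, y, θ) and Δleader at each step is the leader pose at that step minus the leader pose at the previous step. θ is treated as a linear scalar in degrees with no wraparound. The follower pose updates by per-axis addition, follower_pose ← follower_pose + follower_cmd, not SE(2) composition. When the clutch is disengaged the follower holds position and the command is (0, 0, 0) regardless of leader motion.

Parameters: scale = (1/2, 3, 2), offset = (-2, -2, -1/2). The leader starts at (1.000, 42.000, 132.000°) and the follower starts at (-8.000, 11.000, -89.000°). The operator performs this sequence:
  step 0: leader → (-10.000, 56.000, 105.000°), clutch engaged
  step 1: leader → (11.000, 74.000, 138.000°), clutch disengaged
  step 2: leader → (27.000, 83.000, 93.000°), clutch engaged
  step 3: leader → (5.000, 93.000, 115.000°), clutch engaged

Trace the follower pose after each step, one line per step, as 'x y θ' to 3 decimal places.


-15.500 51.000 -143.500
-15.500 51.000 -143.500
-9.500 76.000 -234.000
-22.500 104.000 -190.500

step 0: Δleader=(-11.000, 14.000, -27.000°), engaged; cmd=(-7.500, 40.000, -54.500°) → follower=(-15.500, 51.000, -143.500°)
step 1: Δleader=(21.000, 18.000, 33.000°), disengaged; cmd=(0,0,0) → follower holds at (-15.500, 51.000, -143.500°)
step 2: Δleader=(16.000, 9.000, -45.000°), engaged; cmd=(6.000, 25.000, -90.500°) → follower=(-9.500, 76.000, -234.000°)
step 3: Δleader=(-22.000, 10.000, 22.000°), engaged; cmd=(-13.000, 28.000, 43.500°) → follower=(-22.500, 104.000, -190.500°)


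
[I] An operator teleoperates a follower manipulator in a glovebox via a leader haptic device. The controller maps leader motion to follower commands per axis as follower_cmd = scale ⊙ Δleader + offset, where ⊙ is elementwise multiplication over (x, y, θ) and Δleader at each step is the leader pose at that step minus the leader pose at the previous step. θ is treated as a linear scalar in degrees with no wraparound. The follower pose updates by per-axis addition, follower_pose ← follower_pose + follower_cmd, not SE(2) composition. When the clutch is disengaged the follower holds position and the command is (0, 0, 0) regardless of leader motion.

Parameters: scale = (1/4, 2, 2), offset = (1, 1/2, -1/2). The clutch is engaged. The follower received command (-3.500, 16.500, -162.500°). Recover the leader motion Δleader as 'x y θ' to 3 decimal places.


-18.000 8.000 -81.000

axis x: (-3.500 − 1) / (1/4) = -18.000
axis y: (16.500 − 1/2) / (2) = 8.000
axis θ: (-162.500 − -1/2) / (2) = -81.000


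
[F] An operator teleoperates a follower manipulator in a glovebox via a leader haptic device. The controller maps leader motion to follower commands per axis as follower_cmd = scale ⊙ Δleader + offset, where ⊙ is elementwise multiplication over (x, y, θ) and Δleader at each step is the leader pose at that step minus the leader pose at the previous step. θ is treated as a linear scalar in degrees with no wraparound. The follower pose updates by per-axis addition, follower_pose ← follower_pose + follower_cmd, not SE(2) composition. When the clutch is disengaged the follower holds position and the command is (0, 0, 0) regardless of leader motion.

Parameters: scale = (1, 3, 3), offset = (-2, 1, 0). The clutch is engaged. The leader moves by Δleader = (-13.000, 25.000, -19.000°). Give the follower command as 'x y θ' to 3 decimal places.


axis x: 1·-13.000 + -2 = -15.000
axis y: 3·25.000 + 1 = 76.000
axis θ: 3·-19.000 + 0 = -57.000

-15.000 76.000 -57.000


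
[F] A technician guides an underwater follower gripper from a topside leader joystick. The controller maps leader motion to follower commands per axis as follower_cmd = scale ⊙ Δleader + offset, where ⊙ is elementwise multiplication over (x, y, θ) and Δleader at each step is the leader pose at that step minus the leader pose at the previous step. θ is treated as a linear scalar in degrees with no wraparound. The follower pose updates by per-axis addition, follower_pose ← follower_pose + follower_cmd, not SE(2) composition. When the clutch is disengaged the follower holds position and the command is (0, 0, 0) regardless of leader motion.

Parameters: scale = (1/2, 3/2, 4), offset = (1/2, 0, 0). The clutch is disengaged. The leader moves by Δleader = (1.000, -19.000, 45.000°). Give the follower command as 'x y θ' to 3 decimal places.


clutch disengaged → follower holds; cmd = (0, 0, 0)

0.000 0.000 0.000


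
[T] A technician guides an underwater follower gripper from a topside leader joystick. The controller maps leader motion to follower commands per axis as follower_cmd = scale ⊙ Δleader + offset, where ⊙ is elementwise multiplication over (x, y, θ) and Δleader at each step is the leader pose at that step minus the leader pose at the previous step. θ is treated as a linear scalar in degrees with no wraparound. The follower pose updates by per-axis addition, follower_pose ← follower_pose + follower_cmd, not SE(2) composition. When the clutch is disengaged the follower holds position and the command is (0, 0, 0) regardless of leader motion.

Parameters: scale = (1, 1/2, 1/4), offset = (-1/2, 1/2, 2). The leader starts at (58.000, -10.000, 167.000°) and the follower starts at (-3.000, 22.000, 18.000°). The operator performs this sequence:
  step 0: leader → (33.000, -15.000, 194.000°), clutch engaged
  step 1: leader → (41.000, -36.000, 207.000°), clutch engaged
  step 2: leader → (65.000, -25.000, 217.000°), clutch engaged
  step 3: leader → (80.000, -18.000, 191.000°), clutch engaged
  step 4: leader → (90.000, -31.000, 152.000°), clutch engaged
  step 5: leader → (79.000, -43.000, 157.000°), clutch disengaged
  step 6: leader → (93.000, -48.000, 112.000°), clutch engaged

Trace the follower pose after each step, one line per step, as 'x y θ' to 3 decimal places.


-28.500 20.000 26.750
-21.000 10.000 32.000
2.500 16.000 36.500
17.000 20.000 32.000
26.500 14.000 24.250
26.500 14.000 24.250
40.000 12.000 15.000

step 0: Δleader=(-25.000, -5.000, 27.000°), engaged; cmd=(-25.500, -2.000, 8.750°) → follower=(-28.500, 20.000, 26.750°)
step 1: Δleader=(8.000, -21.000, 13.000°), engaged; cmd=(7.500, -10.000, 5.250°) → follower=(-21.000, 10.000, 32.000°)
step 2: Δleader=(24.000, 11.000, 10.000°), engaged; cmd=(23.500, 6.000, 4.500°) → follower=(2.500, 16.000, 36.500°)
step 3: Δleader=(15.000, 7.000, -26.000°), engaged; cmd=(14.500, 4.000, -4.500°) → follower=(17.000, 20.000, 32.000°)
step 4: Δleader=(10.000, -13.000, -39.000°), engaged; cmd=(9.500, -6.000, -7.750°) → follower=(26.500, 14.000, 24.250°)
step 5: Δleader=(-11.000, -12.000, 5.000°), disengaged; cmd=(0,0,0) → follower holds at (26.500, 14.000, 24.250°)
step 6: Δleader=(14.000, -5.000, -45.000°), engaged; cmd=(13.500, -2.000, -9.250°) → follower=(40.000, 12.000, 15.000°)


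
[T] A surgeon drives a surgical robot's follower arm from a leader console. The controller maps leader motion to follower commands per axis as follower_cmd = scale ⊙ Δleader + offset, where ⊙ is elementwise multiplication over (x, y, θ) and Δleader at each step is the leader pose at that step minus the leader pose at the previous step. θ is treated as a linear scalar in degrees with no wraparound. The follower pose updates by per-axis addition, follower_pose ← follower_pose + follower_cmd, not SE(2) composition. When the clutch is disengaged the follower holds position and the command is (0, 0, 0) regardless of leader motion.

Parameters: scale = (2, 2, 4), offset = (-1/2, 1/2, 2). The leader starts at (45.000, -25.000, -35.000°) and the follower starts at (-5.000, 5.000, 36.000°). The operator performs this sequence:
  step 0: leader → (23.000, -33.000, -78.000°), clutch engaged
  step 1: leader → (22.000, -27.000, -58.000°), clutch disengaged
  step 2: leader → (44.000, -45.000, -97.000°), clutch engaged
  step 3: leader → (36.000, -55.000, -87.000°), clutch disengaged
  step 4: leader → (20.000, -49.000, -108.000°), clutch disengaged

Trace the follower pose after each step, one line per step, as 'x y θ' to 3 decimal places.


-49.500 -10.500 -134.000
-49.500 -10.500 -134.000
-6.000 -46.000 -288.000
-6.000 -46.000 -288.000
-6.000 -46.000 -288.000

step 0: Δleader=(-22.000, -8.000, -43.000°), engaged; cmd=(-44.500, -15.500, -170.000°) → follower=(-49.500, -10.500, -134.000°)
step 1: Δleader=(-1.000, 6.000, 20.000°), disengaged; cmd=(0,0,0) → follower holds at (-49.500, -10.500, -134.000°)
step 2: Δleader=(22.000, -18.000, -39.000°), engaged; cmd=(43.500, -35.500, -154.000°) → follower=(-6.000, -46.000, -288.000°)
step 3: Δleader=(-8.000, -10.000, 10.000°), disengaged; cmd=(0,0,0) → follower holds at (-6.000, -46.000, -288.000°)
step 4: Δleader=(-16.000, 6.000, -21.000°), disengaged; cmd=(0,0,0) → follower holds at (-6.000, -46.000, -288.000°)


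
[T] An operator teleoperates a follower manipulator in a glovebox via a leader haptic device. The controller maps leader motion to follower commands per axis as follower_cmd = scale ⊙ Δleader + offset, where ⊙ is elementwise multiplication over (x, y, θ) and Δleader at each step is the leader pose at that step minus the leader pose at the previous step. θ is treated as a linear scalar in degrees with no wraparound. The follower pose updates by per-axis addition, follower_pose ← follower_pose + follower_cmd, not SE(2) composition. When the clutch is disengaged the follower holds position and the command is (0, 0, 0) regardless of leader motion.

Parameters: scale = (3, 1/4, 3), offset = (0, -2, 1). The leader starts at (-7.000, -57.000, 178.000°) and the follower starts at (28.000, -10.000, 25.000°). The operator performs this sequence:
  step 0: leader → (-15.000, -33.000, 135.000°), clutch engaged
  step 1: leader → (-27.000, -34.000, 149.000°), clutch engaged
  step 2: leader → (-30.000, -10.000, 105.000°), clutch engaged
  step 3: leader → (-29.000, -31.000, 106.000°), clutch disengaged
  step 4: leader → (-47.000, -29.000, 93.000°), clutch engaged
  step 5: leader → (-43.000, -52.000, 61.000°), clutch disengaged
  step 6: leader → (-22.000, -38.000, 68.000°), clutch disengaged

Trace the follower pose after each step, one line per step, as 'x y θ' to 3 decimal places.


4.000 -6.000 -103.000
-32.000 -8.250 -60.000
-41.000 -4.250 -191.000
-41.000 -4.250 -191.000
-95.000 -5.750 -229.000
-95.000 -5.750 -229.000
-95.000 -5.750 -229.000

step 0: Δleader=(-8.000, 24.000, -43.000°), engaged; cmd=(-24.000, 4.000, -128.000°) → follower=(4.000, -6.000, -103.000°)
step 1: Δleader=(-12.000, -1.000, 14.000°), engaged; cmd=(-36.000, -2.250, 43.000°) → follower=(-32.000, -8.250, -60.000°)
step 2: Δleader=(-3.000, 24.000, -44.000°), engaged; cmd=(-9.000, 4.000, -131.000°) → follower=(-41.000, -4.250, -191.000°)
step 3: Δleader=(1.000, -21.000, 1.000°), disengaged; cmd=(0,0,0) → follower holds at (-41.000, -4.250, -191.000°)
step 4: Δleader=(-18.000, 2.000, -13.000°), engaged; cmd=(-54.000, -1.500, -38.000°) → follower=(-95.000, -5.750, -229.000°)
step 5: Δleader=(4.000, -23.000, -32.000°), disengaged; cmd=(0,0,0) → follower holds at (-95.000, -5.750, -229.000°)
step 6: Δleader=(21.000, 14.000, 7.000°), disengaged; cmd=(0,0,0) → follower holds at (-95.000, -5.750, -229.000°)
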